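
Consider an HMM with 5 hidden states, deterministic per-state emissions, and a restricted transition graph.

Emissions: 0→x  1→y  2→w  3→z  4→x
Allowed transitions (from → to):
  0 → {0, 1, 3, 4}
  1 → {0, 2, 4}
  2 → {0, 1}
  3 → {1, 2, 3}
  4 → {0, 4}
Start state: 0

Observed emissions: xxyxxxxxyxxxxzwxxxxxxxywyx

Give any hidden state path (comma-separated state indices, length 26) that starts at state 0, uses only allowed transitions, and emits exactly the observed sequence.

  pos 0: x in {0,4}, choose 0; start
  pos 1: x in {0,4}, choose 0; 0->0 ok
  pos 2: y in {1}, choose 1; 0->1 ok
  pos 3: x in {0,4}, choose 4; 1->4 ok
  pos 4: x in {0,4}, choose 0; 4->0 ok
  pos 5: x in {0,4}, choose 0; 0->0 ok
  pos 6: x in {0,4}, choose 4; 0->4 ok
  pos 7: x in {0,4}, choose 0; 4->0 ok
  pos 8: y in {1}, choose 1; 0->1 ok
  pos 9: x in {0,4}, choose 4; 1->4 ok
  pos 10: x in {0,4}, choose 4; 4->4 ok
  pos 11: x in {0,4}, choose 0; 4->0 ok
  pos 12: x in {0,4}, choose 0; 0->0 ok
  pos 13: z in {3}, choose 3; 0->3 ok
  pos 14: w in {2}, choose 2; 3->2 ok
  pos 15: x in {0,4}, choose 0; 2->0 ok
  pos 16: x in {0,4}, choose 4; 0->4 ok
  pos 17: x in {0,4}, choose 0; 4->0 ok
  pos 18: x in {0,4}, choose 4; 0->4 ok
  pos 19: x in {0,4}, choose 0; 4->0 ok
  pos 20: x in {0,4}, choose 0; 0->0 ok
  pos 21: x in {0,4}, choose 0; 0->0 ok
  pos 22: y in {1}, choose 1; 0->1 ok
  pos 23: w in {2}, choose 2; 1->2 ok
  pos 24: y in {1}, choose 1; 2->1 ok
  pos 25: x in {0,4}, choose 0; 1->0 ok

0,0,1,4,0,0,4,0,1,4,4,0,0,3,2,0,4,0,4,0,0,0,1,2,1,0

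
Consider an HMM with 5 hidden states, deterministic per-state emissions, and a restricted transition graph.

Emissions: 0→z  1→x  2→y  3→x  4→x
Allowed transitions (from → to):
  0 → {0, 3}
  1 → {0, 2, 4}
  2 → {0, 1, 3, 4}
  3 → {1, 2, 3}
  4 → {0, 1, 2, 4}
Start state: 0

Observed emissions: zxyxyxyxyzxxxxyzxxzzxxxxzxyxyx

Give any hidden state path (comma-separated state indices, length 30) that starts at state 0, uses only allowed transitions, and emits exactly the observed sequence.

  pos 0: z in {0}, choose 0; start
  pos 1: x in {1,3,4}, choose 3; 0->3 ok
  pos 2: y in {2}, choose 2; 3->2 ok
  pos 3: x in {1,3,4}, choose 4; 2->4 ok
  pos 4: y in {2}, choose 2; 4->2 ok
  pos 5: x in {1,3,4}, choose 3; 2->3 ok
  pos 6: y in {2}, choose 2; 3->2 ok
  pos 7: x in {1,3,4}, choose 3; 2->3 ok
  pos 8: y in {2}, choose 2; 3->2 ok
  pos 9: z in {0}, choose 0; 2->0 ok
  pos 10: x in {1,3,4}, choose 3; 0->3 ok
  pos 11: x in {1,3,4}, choose 3; 3->3 ok
  pos 12: x in {1,3,4}, choose 3; 3->3 ok
  pos 13: x in {1,3,4}, choose 3; 3->3 ok
  pos 14: y in {2}, choose 2; 3->2 ok
  pos 15: z in {0}, choose 0; 2->0 ok
  pos 16: x in {1,3,4}, choose 3; 0->3 ok
  pos 17: x in {1,3,4}, choose 1; 3->1 ok
  pos 18: z in {0}, choose 0; 1->0 ok
  pos 19: z in {0}, choose 0; 0->0 ok
  pos 20: x in {1,3,4}, choose 3; 0->3 ok
  pos 21: x in {1,3,4}, choose 3; 3->3 ok
  pos 22: x in {1,3,4}, choose 1; 3->1 ok
  pos 23: x in {1,3,4}, choose 4; 1->4 ok
  pos 24: z in {0}, choose 0; 4->0 ok
  pos 25: x in {1,3,4}, choose 3; 0->3 ok
  pos 26: y in {2}, choose 2; 3->2 ok
  pos 27: x in {1,3,4}, choose 3; 2->3 ok
  pos 28: y in {2}, choose 2; 3->2 ok
  pos 29: x in {1,3,4}, choose 4; 2->4 ok

0,3,2,4,2,3,2,3,2,0,3,3,3,3,2,0,3,1,0,0,3,3,1,4,0,3,2,3,2,4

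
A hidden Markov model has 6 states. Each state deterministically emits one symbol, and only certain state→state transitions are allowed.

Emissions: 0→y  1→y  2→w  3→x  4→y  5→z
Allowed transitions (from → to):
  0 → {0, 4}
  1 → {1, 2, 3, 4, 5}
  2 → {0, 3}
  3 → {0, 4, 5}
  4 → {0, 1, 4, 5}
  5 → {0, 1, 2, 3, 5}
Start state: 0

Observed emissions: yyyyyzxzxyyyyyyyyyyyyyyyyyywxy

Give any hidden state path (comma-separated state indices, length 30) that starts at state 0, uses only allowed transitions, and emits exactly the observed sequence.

0,4,0,4,1,5,3,5,3,0,0,4,4,1,1,4,0,4,4,0,4,1,4,0,0,4,1,2,3,4

  t0 'y' -> {0,1,4}, take 0 (start)
  t1 'y' -> {0,1,4}, take 4 (0->4 ok)
  t2 'y' -> {0,1,4}, take 0 (4->0 ok)
  t3 'y' -> {0,1,4}, take 4 (0->4 ok)
  t4 'y' -> {0,1,4}, take 1 (4->1 ok)
  t5 'z' -> {5}, take 5 (1->5 ok)
  t6 'x' -> {3}, take 3 (5->3 ok)
  t7 'z' -> {5}, take 5 (3->5 ok)
  t8 'x' -> {3}, take 3 (5->3 ok)
  t9 'y' -> {0,1,4}, take 0 (3->0 ok)
  t10 'y' -> {0,1,4}, take 0 (0->0 ok)
  t11 'y' -> {0,1,4}, take 4 (0->4 ok)
  t12 'y' -> {0,1,4}, take 4 (4->4 ok)
  t13 'y' -> {0,1,4}, take 1 (4->1 ok)
  t14 'y' -> {0,1,4}, take 1 (1->1 ok)
  t15 'y' -> {0,1,4}, take 4 (1->4 ok)
  t16 'y' -> {0,1,4}, take 0 (4->0 ok)
  t17 'y' -> {0,1,4}, take 4 (0->4 ok)
  t18 'y' -> {0,1,4}, take 4 (4->4 ok)
  t19 'y' -> {0,1,4}, take 0 (4->0 ok)
  t20 'y' -> {0,1,4}, take 4 (0->4 ok)
  t21 'y' -> {0,1,4}, take 1 (4->1 ok)
  t22 'y' -> {0,1,4}, take 4 (1->4 ok)
  t23 'y' -> {0,1,4}, take 0 (4->0 ok)
  t24 'y' -> {0,1,4}, take 0 (0->0 ok)
  t25 'y' -> {0,1,4}, take 4 (0->4 ok)
  t26 'y' -> {0,1,4}, take 1 (4->1 ok)
  t27 'w' -> {2}, take 2 (1->2 ok)
  t28 'x' -> {3}, take 3 (2->3 ok)
  t29 'y' -> {0,1,4}, take 4 (3->4 ok)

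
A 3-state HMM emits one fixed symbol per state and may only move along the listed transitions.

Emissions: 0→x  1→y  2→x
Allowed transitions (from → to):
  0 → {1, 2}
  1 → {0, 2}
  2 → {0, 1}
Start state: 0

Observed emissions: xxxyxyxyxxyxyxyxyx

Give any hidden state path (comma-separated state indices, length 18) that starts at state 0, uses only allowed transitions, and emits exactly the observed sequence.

0,2,0,1,0,1,0,1,0,2,1,0,1,0,1,2,1,2

  t0 'x' -> {0,2}, take 0 (start)
  t1 'x' -> {0,2}, take 2 (0->2 ok)
  t2 'x' -> {0,2}, take 0 (2->0 ok)
  t3 'y' -> {1}, take 1 (0->1 ok)
  t4 'x' -> {0,2}, take 0 (1->0 ok)
  t5 'y' -> {1}, take 1 (0->1 ok)
  t6 'x' -> {0,2}, take 0 (1->0 ok)
  t7 'y' -> {1}, take 1 (0->1 ok)
  t8 'x' -> {0,2}, take 0 (1->0 ok)
  t9 'x' -> {0,2}, take 2 (0->2 ok)
  t10 'y' -> {1}, take 1 (2->1 ok)
  t11 'x' -> {0,2}, take 0 (1->0 ok)
  t12 'y' -> {1}, take 1 (0->1 ok)
  t13 'x' -> {0,2}, take 0 (1->0 ok)
  t14 'y' -> {1}, take 1 (0->1 ok)
  t15 'x' -> {0,2}, take 2 (1->2 ok)
  t16 'y' -> {1}, take 1 (2->1 ok)
  t17 'x' -> {0,2}, take 2 (1->2 ok)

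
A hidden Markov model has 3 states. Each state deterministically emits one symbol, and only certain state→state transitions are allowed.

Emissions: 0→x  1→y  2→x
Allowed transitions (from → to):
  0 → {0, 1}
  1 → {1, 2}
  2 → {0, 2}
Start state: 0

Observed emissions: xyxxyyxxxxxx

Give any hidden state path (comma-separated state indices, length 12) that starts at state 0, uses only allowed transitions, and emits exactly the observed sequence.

0,1,2,0,1,1,2,2,2,2,2,0

  t0 'x' -> {0,2}, take 0 (start)
  t1 'y' -> {1}, take 1 (0->1 ok)
  t2 'x' -> {0,2}, take 2 (1->2 ok)
  t3 'x' -> {0,2}, take 0 (2->0 ok)
  t4 'y' -> {1}, take 1 (0->1 ok)
  t5 'y' -> {1}, take 1 (1->1 ok)
  t6 'x' -> {0,2}, take 2 (1->2 ok)
  t7 'x' -> {0,2}, take 2 (2->2 ok)
  t8 'x' -> {0,2}, take 2 (2->2 ok)
  t9 'x' -> {0,2}, take 2 (2->2 ok)
  t10 'x' -> {0,2}, take 2 (2->2 ok)
  t11 'x' -> {0,2}, take 0 (2->0 ok)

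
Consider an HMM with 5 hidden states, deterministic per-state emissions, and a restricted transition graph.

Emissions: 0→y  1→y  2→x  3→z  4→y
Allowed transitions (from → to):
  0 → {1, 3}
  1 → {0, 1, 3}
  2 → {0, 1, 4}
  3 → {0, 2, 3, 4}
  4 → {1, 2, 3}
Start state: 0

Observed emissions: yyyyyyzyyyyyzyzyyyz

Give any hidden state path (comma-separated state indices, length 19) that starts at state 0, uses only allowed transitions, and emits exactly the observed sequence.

0,1,1,1,1,1,3,0,1,0,1,1,3,0,3,0,1,0,3

  [0] y  {0,1,4}  => 0  start
  [1] y  {0,1,4}  => 1  0->1 ok
  [2] y  {0,1,4}  => 1  1->1 ok
  [3] y  {0,1,4}  => 1  1->1 ok
  [4] y  {0,1,4}  => 1  1->1 ok
  [5] y  {0,1,4}  => 1  1->1 ok
  [6] z  {3}  => 3  1->3 ok
  [7] y  {0,1,4}  => 0  3->0 ok
  [8] y  {0,1,4}  => 1  0->1 ok
  [9] y  {0,1,4}  => 0  1->0 ok
  [10] y  {0,1,4}  => 1  0->1 ok
  [11] y  {0,1,4}  => 1  1->1 ok
  [12] z  {3}  => 3  1->3 ok
  [13] y  {0,1,4}  => 0  3->0 ok
  [14] z  {3}  => 3  0->3 ok
  [15] y  {0,1,4}  => 0  3->0 ok
  [16] y  {0,1,4}  => 1  0->1 ok
  [17] y  {0,1,4}  => 0  1->0 ok
  [18] z  {3}  => 3  0->3 ok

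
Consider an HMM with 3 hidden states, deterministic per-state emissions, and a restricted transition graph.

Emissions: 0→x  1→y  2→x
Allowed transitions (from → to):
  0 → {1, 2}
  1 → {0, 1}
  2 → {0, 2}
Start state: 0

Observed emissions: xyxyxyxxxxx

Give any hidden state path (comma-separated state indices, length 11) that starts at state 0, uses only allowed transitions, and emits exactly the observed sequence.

  0: obs=x cand={0,2} pick 0 [start]
  1: obs=y cand={1} pick 1 [0->1 ok]
  2: obs=x cand={0,2} pick 0 [1->0 ok]
  3: obs=y cand={1} pick 1 [0->1 ok]
  4: obs=x cand={0,2} pick 0 [1->0 ok]
  5: obs=y cand={1} pick 1 [0->1 ok]
  6: obs=x cand={0,2} pick 0 [1->0 ok]
  7: obs=x cand={0,2} pick 2 [0->2 ok]
  8: obs=x cand={0,2} pick 2 [2->2 ok]
  9: obs=x cand={0,2} pick 2 [2->2 ok]
  10: obs=x cand={0,2} pick 0 [2->0 ok]

0,1,0,1,0,1,0,2,2,2,0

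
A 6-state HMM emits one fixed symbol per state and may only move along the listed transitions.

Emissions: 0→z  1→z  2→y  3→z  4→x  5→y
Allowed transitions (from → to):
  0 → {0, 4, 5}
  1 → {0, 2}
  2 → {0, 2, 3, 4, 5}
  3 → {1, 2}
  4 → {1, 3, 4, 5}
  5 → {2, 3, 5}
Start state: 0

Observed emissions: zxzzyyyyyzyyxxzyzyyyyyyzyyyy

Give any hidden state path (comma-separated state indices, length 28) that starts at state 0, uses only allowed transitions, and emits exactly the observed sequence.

0,4,3,1,2,2,5,2,5,3,2,2,4,4,1,2,0,5,5,2,2,5,2,3,2,2,5,5

  t0 'z' -> {0,1,3}, take 0 (start)
  t1 'x' -> {4}, take 4 (0->4 ok)
  t2 'z' -> {0,1,3}, take 3 (4->3 ok)
  t3 'z' -> {0,1,3}, take 1 (3->1 ok)
  t4 'y' -> {2,5}, take 2 (1->2 ok)
  t5 'y' -> {2,5}, take 2 (2->2 ok)
  t6 'y' -> {2,5}, take 5 (2->5 ok)
  t7 'y' -> {2,5}, take 2 (5->2 ok)
  t8 'y' -> {2,5}, take 5 (2->5 ok)
  t9 'z' -> {0,1,3}, take 3 (5->3 ok)
  t10 'y' -> {2,5}, take 2 (3->2 ok)
  t11 'y' -> {2,5}, take 2 (2->2 ok)
  t12 'x' -> {4}, take 4 (2->4 ok)
  t13 'x' -> {4}, take 4 (4->4 ok)
  t14 'z' -> {0,1,3}, take 1 (4->1 ok)
  t15 'y' -> {2,5}, take 2 (1->2 ok)
  t16 'z' -> {0,1,3}, take 0 (2->0 ok)
  t17 'y' -> {2,5}, take 5 (0->5 ok)
  t18 'y' -> {2,5}, take 5 (5->5 ok)
  t19 'y' -> {2,5}, take 2 (5->2 ok)
  t20 'y' -> {2,5}, take 2 (2->2 ok)
  t21 'y' -> {2,5}, take 5 (2->5 ok)
  t22 'y' -> {2,5}, take 2 (5->2 ok)
  t23 'z' -> {0,1,3}, take 3 (2->3 ok)
  t24 'y' -> {2,5}, take 2 (3->2 ok)
  t25 'y' -> {2,5}, take 2 (2->2 ok)
  t26 'y' -> {2,5}, take 5 (2->5 ok)
  t27 'y' -> {2,5}, take 5 (5->5 ok)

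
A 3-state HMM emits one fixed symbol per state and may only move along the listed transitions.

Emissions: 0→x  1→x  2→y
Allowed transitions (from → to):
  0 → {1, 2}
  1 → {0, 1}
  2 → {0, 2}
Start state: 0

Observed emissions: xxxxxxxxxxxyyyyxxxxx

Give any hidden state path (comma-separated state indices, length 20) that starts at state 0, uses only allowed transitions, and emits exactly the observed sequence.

0,1,1,1,1,0,1,0,1,1,0,2,2,2,2,0,1,0,1,0

  t0 'x' -> {0,1}, take 0 (start)
  t1 'x' -> {0,1}, take 1 (0->1 ok)
  t2 'x' -> {0,1}, take 1 (1->1 ok)
  t3 'x' -> {0,1}, take 1 (1->1 ok)
  t4 'x' -> {0,1}, take 1 (1->1 ok)
  t5 'x' -> {0,1}, take 0 (1->0 ok)
  t6 'x' -> {0,1}, take 1 (0->1 ok)
  t7 'x' -> {0,1}, take 0 (1->0 ok)
  t8 'x' -> {0,1}, take 1 (0->1 ok)
  t9 'x' -> {0,1}, take 1 (1->1 ok)
  t10 'x' -> {0,1}, take 0 (1->0 ok)
  t11 'y' -> {2}, take 2 (0->2 ok)
  t12 'y' -> {2}, take 2 (2->2 ok)
  t13 'y' -> {2}, take 2 (2->2 ok)
  t14 'y' -> {2}, take 2 (2->2 ok)
  t15 'x' -> {0,1}, take 0 (2->0 ok)
  t16 'x' -> {0,1}, take 1 (0->1 ok)
  t17 'x' -> {0,1}, take 0 (1->0 ok)
  t18 'x' -> {0,1}, take 1 (0->1 ok)
  t19 'x' -> {0,1}, take 0 (1->0 ok)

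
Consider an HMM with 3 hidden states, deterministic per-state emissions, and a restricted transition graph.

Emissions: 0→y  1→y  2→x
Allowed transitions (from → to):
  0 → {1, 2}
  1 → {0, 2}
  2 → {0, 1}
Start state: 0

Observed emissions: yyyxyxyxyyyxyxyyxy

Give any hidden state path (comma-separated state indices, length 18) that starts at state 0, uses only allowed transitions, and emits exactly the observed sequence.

0,1,0,2,0,2,1,2,1,0,1,2,1,2,0,1,2,1

  pos 0: y in {0,1}, choose 0; start
  pos 1: y in {0,1}, choose 1; 0->1 ok
  pos 2: y in {0,1}, choose 0; 1->0 ok
  pos 3: x in {2}, choose 2; 0->2 ok
  pos 4: y in {0,1}, choose 0; 2->0 ok
  pos 5: x in {2}, choose 2; 0->2 ok
  pos 6: y in {0,1}, choose 1; 2->1 ok
  pos 7: x in {2}, choose 2; 1->2 ok
  pos 8: y in {0,1}, choose 1; 2->1 ok
  pos 9: y in {0,1}, choose 0; 1->0 ok
  pos 10: y in {0,1}, choose 1; 0->1 ok
  pos 11: x in {2}, choose 2; 1->2 ok
  pos 12: y in {0,1}, choose 1; 2->1 ok
  pos 13: x in {2}, choose 2; 1->2 ok
  pos 14: y in {0,1}, choose 0; 2->0 ok
  pos 15: y in {0,1}, choose 1; 0->1 ok
  pos 16: x in {2}, choose 2; 1->2 ok
  pos 17: y in {0,1}, choose 1; 2->1 ok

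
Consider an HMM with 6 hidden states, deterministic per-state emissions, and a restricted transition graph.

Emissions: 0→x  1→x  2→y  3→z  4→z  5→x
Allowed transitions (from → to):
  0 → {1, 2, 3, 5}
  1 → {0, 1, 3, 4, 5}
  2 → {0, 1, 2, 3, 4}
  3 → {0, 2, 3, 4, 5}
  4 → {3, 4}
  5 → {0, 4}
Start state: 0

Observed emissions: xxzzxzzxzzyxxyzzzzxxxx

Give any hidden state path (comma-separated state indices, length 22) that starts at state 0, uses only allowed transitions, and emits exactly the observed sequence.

  [0] x  {0,1,5}  => 0  start
  [1] x  {0,1,5}  => 5  0->5 ok
  [2] z  {3,4}  => 4  5->4 ok
  [3] z  {3,4}  => 3  4->3 ok
  [4] x  {0,1,5}  => 5  3->5 ok
  [5] z  {3,4}  => 4  5->4 ok
  [6] z  {3,4}  => 3  4->3 ok
  [7] x  {0,1,5}  => 5  3->5 ok
  [8] z  {3,4}  => 4  5->4 ok
  [9] z  {3,4}  => 3  4->3 ok
  [10] y  {2}  => 2  3->2 ok
  [11] x  {0,1,5}  => 1  2->1 ok
  [12] x  {0,1,5}  => 0  1->0 ok
  [13] y  {2}  => 2  0->2 ok
  [14] z  {3,4}  => 3  2->3 ok
  [15] z  {3,4}  => 4  3->4 ok
  [16] z  {3,4}  => 4  4->4 ok
  [17] z  {3,4}  => 3  4->3 ok
  [18] x  {0,1,5}  => 5  3->5 ok
  [19] x  {0,1,5}  => 0  5->0 ok
  [20] x  {0,1,5}  => 1  0->1 ok
  [21] x  {0,1,5}  => 1  1->1 ok

0,5,4,3,5,4,3,5,4,3,2,1,0,2,3,4,4,3,5,0,1,1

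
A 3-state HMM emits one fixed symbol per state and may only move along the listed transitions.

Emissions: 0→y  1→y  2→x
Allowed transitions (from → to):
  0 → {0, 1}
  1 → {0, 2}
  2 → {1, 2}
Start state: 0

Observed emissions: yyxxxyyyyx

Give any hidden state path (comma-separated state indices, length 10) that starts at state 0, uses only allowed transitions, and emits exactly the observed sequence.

  t0 'y' -> {0,1}, take 0 (start)
  t1 'y' -> {0,1}, take 1 (0->1 ok)
  t2 'x' -> {2}, take 2 (1->2 ok)
  t3 'x' -> {2}, take 2 (2->2 ok)
  t4 'x' -> {2}, take 2 (2->2 ok)
  t5 'y' -> {0,1}, take 1 (2->1 ok)
  t6 'y' -> {0,1}, take 0 (1->0 ok)
  t7 'y' -> {0,1}, take 0 (0->0 ok)
  t8 'y' -> {0,1}, take 1 (0->1 ok)
  t9 'x' -> {2}, take 2 (1->2 ok)

0,1,2,2,2,1,0,0,1,2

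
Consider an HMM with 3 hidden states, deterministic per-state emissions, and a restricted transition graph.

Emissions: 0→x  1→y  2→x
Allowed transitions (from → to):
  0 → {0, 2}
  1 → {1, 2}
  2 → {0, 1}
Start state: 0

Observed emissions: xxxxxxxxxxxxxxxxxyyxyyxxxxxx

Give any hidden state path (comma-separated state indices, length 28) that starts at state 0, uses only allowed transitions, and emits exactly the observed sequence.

0,2,0,2,0,2,0,2,0,0,2,0,0,2,0,0,2,1,1,2,1,1,2,0,2,0,0,2

  t0 'x' -> {0,2}, take 0 (start)
  t1 'x' -> {0,2}, take 2 (0->2 ok)
  t2 'x' -> {0,2}, take 0 (2->0 ok)
  t3 'x' -> {0,2}, take 2 (0->2 ok)
  t4 'x' -> {0,2}, take 0 (2->0 ok)
  t5 'x' -> {0,2}, take 2 (0->2 ok)
  t6 'x' -> {0,2}, take 0 (2->0 ok)
  t7 'x' -> {0,2}, take 2 (0->2 ok)
  t8 'x' -> {0,2}, take 0 (2->0 ok)
  t9 'x' -> {0,2}, take 0 (0->0 ok)
  t10 'x' -> {0,2}, take 2 (0->2 ok)
  t11 'x' -> {0,2}, take 0 (2->0 ok)
  t12 'x' -> {0,2}, take 0 (0->0 ok)
  t13 'x' -> {0,2}, take 2 (0->2 ok)
  t14 'x' -> {0,2}, take 0 (2->0 ok)
  t15 'x' -> {0,2}, take 0 (0->0 ok)
  t16 'x' -> {0,2}, take 2 (0->2 ok)
  t17 'y' -> {1}, take 1 (2->1 ok)
  t18 'y' -> {1}, take 1 (1->1 ok)
  t19 'x' -> {0,2}, take 2 (1->2 ok)
  t20 'y' -> {1}, take 1 (2->1 ok)
  t21 'y' -> {1}, take 1 (1->1 ok)
  t22 'x' -> {0,2}, take 2 (1->2 ok)
  t23 'x' -> {0,2}, take 0 (2->0 ok)
  t24 'x' -> {0,2}, take 2 (0->2 ok)
  t25 'x' -> {0,2}, take 0 (2->0 ok)
  t26 'x' -> {0,2}, take 0 (0->0 ok)
  t27 'x' -> {0,2}, take 2 (0->2 ok)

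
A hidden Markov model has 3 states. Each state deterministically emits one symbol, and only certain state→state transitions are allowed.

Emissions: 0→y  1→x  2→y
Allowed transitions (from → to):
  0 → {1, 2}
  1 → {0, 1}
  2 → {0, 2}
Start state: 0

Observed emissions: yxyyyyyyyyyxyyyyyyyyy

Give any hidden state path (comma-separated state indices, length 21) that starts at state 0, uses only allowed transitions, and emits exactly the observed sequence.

  pos 0: y in {0,2}, choose 0; start
  pos 1: x in {1}, choose 1; 0->1 ok
  pos 2: y in {0,2}, choose 0; 1->0 ok
  pos 3: y in {0,2}, choose 2; 0->2 ok
  pos 4: y in {0,2}, choose 0; 2->0 ok
  pos 5: y in {0,2}, choose 2; 0->2 ok
  pos 6: y in {0,2}, choose 2; 2->2 ok
  pos 7: y in {0,2}, choose 0; 2->0 ok
  pos 8: y in {0,2}, choose 2; 0->2 ok
  pos 9: y in {0,2}, choose 2; 2->2 ok
  pos 10: y in {0,2}, choose 0; 2->0 ok
  pos 11: x in {1}, choose 1; 0->1 ok
  pos 12: y in {0,2}, choose 0; 1->0 ok
  pos 13: y in {0,2}, choose 2; 0->2 ok
  pos 14: y in {0,2}, choose 0; 2->0 ok
  pos 15: y in {0,2}, choose 2; 0->2 ok
  pos 16: y in {0,2}, choose 0; 2->0 ok
  pos 17: y in {0,2}, choose 2; 0->2 ok
  pos 18: y in {0,2}, choose 0; 2->0 ok
  pos 19: y in {0,2}, choose 2; 0->2 ok
  pos 20: y in {0,2}, choose 0; 2->0 ok

0,1,0,2,0,2,2,0,2,2,0,1,0,2,0,2,0,2,0,2,0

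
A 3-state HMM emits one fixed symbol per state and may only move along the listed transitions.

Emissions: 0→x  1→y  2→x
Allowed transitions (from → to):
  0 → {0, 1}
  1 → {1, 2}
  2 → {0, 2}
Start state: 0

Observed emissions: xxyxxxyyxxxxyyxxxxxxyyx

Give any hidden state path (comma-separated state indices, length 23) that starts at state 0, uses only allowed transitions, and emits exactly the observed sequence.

0,0,1,2,2,0,1,1,2,2,0,0,1,1,2,2,2,0,0,0,1,1,2

  pos 0: x in {0,2}, choose 0; start
  pos 1: x in {0,2}, choose 0; 0->0 ok
  pos 2: y in {1}, choose 1; 0->1 ok
  pos 3: x in {0,2}, choose 2; 1->2 ok
  pos 4: x in {0,2}, choose 2; 2->2 ok
  pos 5: x in {0,2}, choose 0; 2->0 ok
  pos 6: y in {1}, choose 1; 0->1 ok
  pos 7: y in {1}, choose 1; 1->1 ok
  pos 8: x in {0,2}, choose 2; 1->2 ok
  pos 9: x in {0,2}, choose 2; 2->2 ok
  pos 10: x in {0,2}, choose 0; 2->0 ok
  pos 11: x in {0,2}, choose 0; 0->0 ok
  pos 12: y in {1}, choose 1; 0->1 ok
  pos 13: y in {1}, choose 1; 1->1 ok
  pos 14: x in {0,2}, choose 2; 1->2 ok
  pos 15: x in {0,2}, choose 2; 2->2 ok
  pos 16: x in {0,2}, choose 2; 2->2 ok
  pos 17: x in {0,2}, choose 0; 2->0 ok
  pos 18: x in {0,2}, choose 0; 0->0 ok
  pos 19: x in {0,2}, choose 0; 0->0 ok
  pos 20: y in {1}, choose 1; 0->1 ok
  pos 21: y in {1}, choose 1; 1->1 ok
  pos 22: x in {0,2}, choose 2; 1->2 ok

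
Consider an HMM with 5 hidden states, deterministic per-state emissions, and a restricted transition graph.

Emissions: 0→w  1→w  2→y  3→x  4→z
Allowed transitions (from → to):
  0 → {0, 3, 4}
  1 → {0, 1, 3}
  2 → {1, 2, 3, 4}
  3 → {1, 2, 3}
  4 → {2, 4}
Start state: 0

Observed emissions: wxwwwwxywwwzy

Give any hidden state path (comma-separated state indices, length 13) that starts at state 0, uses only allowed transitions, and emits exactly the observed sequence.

  0: obs=w cand={0,1} pick 0 [start]
  1: obs=x cand={3} pick 3 [0->3 ok]
  2: obs=w cand={0,1} pick 1 [3->1 ok]
  3: obs=w cand={0,1} pick 1 [1->1 ok]
  4: obs=w cand={0,1} pick 1 [1->1 ok]
  5: obs=w cand={0,1} pick 0 [1->0 ok]
  6: obs=x cand={3} pick 3 [0->3 ok]
  7: obs=y cand={2} pick 2 [3->2 ok]
  8: obs=w cand={0,1} pick 1 [2->1 ok]
  9: obs=w cand={0,1} pick 0 [1->0 ok]
  10: obs=w cand={0,1} pick 0 [0->0 ok]
  11: obs=z cand={4} pick 4 [0->4 ok]
  12: obs=y cand={2} pick 2 [4->2 ok]

0,3,1,1,1,0,3,2,1,0,0,4,2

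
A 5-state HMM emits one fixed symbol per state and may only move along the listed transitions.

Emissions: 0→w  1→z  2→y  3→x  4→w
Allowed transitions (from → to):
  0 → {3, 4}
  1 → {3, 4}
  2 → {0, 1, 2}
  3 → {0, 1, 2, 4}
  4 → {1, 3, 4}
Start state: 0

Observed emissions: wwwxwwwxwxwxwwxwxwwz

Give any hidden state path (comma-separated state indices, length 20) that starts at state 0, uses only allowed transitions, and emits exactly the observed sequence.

0,4,4,3,0,4,4,3,4,3,4,3,0,4,3,0,3,4,4,1

  pos 0: w in {0,4}, choose 0; start
  pos 1: w in {0,4}, choose 4; 0->4 ok
  pos 2: w in {0,4}, choose 4; 4->4 ok
  pos 3: x in {3}, choose 3; 4->3 ok
  pos 4: w in {0,4}, choose 0; 3->0 ok
  pos 5: w in {0,4}, choose 4; 0->4 ok
  pos 6: w in {0,4}, choose 4; 4->4 ok
  pos 7: x in {3}, choose 3; 4->3 ok
  pos 8: w in {0,4}, choose 4; 3->4 ok
  pos 9: x in {3}, choose 3; 4->3 ok
  pos 10: w in {0,4}, choose 4; 3->4 ok
  pos 11: x in {3}, choose 3; 4->3 ok
  pos 12: w in {0,4}, choose 0; 3->0 ok
  pos 13: w in {0,4}, choose 4; 0->4 ok
  pos 14: x in {3}, choose 3; 4->3 ok
  pos 15: w in {0,4}, choose 0; 3->0 ok
  pos 16: x in {3}, choose 3; 0->3 ok
  pos 17: w in {0,4}, choose 4; 3->4 ok
  pos 18: w in {0,4}, choose 4; 4->4 ok
  pos 19: z in {1}, choose 1; 4->1 ok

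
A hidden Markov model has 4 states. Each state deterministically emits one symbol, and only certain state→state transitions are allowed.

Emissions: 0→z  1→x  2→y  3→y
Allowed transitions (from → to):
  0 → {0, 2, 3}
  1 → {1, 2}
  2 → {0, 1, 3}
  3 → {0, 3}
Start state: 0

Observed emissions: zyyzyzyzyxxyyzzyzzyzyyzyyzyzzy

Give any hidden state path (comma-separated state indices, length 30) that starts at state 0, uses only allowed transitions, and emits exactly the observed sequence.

  pos 0: z in {0}, choose 0; start
  pos 1: y in {2,3}, choose 2; 0->2 ok
  pos 2: y in {2,3}, choose 3; 2->3 ok
  pos 3: z in {0}, choose 0; 3->0 ok
  pos 4: y in {2,3}, choose 3; 0->3 ok
  pos 5: z in {0}, choose 0; 3->0 ok
  pos 6: y in {2,3}, choose 3; 0->3 ok
  pos 7: z in {0}, choose 0; 3->0 ok
  pos 8: y in {2,3}, choose 2; 0->2 ok
  pos 9: x in {1}, choose 1; 2->1 ok
  pos 10: x in {1}, choose 1; 1->1 ok
  pos 11: y in {2,3}, choose 2; 1->2 ok
  pos 12: y in {2,3}, choose 3; 2->3 ok
  pos 13: z in {0}, choose 0; 3->0 ok
  pos 14: z in {0}, choose 0; 0->0 ok
  pos 15: y in {2,3}, choose 2; 0->2 ok
  pos 16: z in {0}, choose 0; 2->0 ok
  pos 17: z in {0}, choose 0; 0->0 ok
  pos 18: y in {2,3}, choose 3; 0->3 ok
  pos 19: z in {0}, choose 0; 3->0 ok
  pos 20: y in {2,3}, choose 2; 0->2 ok
  pos 21: y in {2,3}, choose 3; 2->3 ok
  pos 22: z in {0}, choose 0; 3->0 ok
  pos 23: y in {2,3}, choose 2; 0->2 ok
  pos 24: y in {2,3}, choose 3; 2->3 ok
  pos 25: z in {0}, choose 0; 3->0 ok
  pos 26: y in {2,3}, choose 3; 0->3 ok
  pos 27: z in {0}, choose 0; 3->0 ok
  pos 28: z in {0}, choose 0; 0->0 ok
  pos 29: y in {2,3}, choose 3; 0->3 ok

0,2,3,0,3,0,3,0,2,1,1,2,3,0,0,2,0,0,3,0,2,3,0,2,3,0,3,0,0,3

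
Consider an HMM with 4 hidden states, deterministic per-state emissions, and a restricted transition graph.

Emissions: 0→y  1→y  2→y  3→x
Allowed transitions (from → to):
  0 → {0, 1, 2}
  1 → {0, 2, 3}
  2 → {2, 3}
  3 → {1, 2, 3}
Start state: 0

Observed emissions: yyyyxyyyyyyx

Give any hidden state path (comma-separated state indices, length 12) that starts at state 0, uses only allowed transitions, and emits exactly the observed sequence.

0,0,0,1,3,2,2,2,2,2,2,3

  0: obs=y cand={0,1,2} pick 0 [start]
  1: obs=y cand={0,1,2} pick 0 [0->0 ok]
  2: obs=y cand={0,1,2} pick 0 [0->0 ok]
  3: obs=y cand={0,1,2} pick 1 [0->1 ok]
  4: obs=x cand={3} pick 3 [1->3 ok]
  5: obs=y cand={0,1,2} pick 2 [3->2 ok]
  6: obs=y cand={0,1,2} pick 2 [2->2 ok]
  7: obs=y cand={0,1,2} pick 2 [2->2 ok]
  8: obs=y cand={0,1,2} pick 2 [2->2 ok]
  9: obs=y cand={0,1,2} pick 2 [2->2 ok]
  10: obs=y cand={0,1,2} pick 2 [2->2 ok]
  11: obs=x cand={3} pick 3 [2->3 ok]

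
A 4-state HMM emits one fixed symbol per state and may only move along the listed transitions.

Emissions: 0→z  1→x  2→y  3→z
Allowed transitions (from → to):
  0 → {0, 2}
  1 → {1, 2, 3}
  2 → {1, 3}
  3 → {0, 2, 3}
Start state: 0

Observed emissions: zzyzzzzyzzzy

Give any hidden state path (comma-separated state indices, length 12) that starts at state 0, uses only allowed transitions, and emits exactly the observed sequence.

  0: obs=z cand={0,3} pick 0 [start]
  1: obs=z cand={0,3} pick 0 [0->0 ok]
  2: obs=y cand={2} pick 2 [0->2 ok]
  3: obs=z cand={0,3} pick 3 [2->3 ok]
  4: obs=z cand={0,3} pick 3 [3->3 ok]
  5: obs=z cand={0,3} pick 0 [3->0 ok]
  6: obs=z cand={0,3} pick 0 [0->0 ok]
  7: obs=y cand={2} pick 2 [0->2 ok]
  8: obs=z cand={0,3} pick 3 [2->3 ok]
  9: obs=z cand={0,3} pick 3 [3->3 ok]
  10: obs=z cand={0,3} pick 3 [3->3 ok]
  11: obs=y cand={2} pick 2 [3->2 ok]

0,0,2,3,3,0,0,2,3,3,3,2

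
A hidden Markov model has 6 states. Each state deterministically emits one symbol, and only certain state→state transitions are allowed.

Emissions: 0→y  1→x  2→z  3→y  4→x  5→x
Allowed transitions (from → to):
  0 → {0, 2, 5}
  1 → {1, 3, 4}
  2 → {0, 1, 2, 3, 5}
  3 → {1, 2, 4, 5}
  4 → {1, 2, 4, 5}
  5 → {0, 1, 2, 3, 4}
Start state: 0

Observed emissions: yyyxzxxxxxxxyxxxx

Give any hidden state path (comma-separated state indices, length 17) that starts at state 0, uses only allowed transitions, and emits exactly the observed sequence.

  pos 0: y in {0,3}, choose 0; start
  pos 1: y in {0,3}, choose 0; 0->0 ok
  pos 2: y in {0,3}, choose 0; 0->0 ok
  pos 3: x in {1,4,5}, choose 5; 0->5 ok
  pos 4: z in {2}, choose 2; 5->2 ok
  pos 5: x in {1,4,5}, choose 1; 2->1 ok
  pos 6: x in {1,4,5}, choose 4; 1->4 ok
  pos 7: x in {1,4,5}, choose 5; 4->5 ok
  pos 8: x in {1,4,5}, choose 4; 5->4 ok
  pos 9: x in {1,4,5}, choose 4; 4->4 ok
  pos 10: x in {1,4,5}, choose 1; 4->1 ok
  pos 11: x in {1,4,5}, choose 1; 1->1 ok
  pos 12: y in {0,3}, choose 3; 1->3 ok
  pos 13: x in {1,4,5}, choose 5; 3->5 ok
  pos 14: x in {1,4,5}, choose 1; 5->1 ok
  pos 15: x in {1,4,5}, choose 1; 1->1 ok
  pos 16: x in {1,4,5}, choose 1; 1->1 ok

0,0,0,5,2,1,4,5,4,4,1,1,3,5,1,1,1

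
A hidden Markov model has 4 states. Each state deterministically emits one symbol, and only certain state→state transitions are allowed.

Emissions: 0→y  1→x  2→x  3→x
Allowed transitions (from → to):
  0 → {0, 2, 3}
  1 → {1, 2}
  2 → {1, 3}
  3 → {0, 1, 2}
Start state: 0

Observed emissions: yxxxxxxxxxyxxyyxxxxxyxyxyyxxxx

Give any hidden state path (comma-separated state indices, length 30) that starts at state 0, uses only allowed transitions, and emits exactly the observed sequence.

  [0] y  {0}  => 0  start
  [1] x  {1,2,3}  => 2  0->2 ok
  [2] x  {1,2,3}  => 1  2->1 ok
  [3] x  {1,2,3}  => 2  1->2 ok
  [4] x  {1,2,3}  => 3  2->3 ok
  [5] x  {1,2,3}  => 1  3->1 ok
  [6] x  {1,2,3}  => 1  1->1 ok
  [7] x  {1,2,3}  => 1  1->1 ok
  [8] x  {1,2,3}  => 2  1->2 ok
  [9] x  {1,2,3}  => 3  2->3 ok
  [10] y  {0}  => 0  3->0 ok
  [11] x  {1,2,3}  => 2  0->2 ok
  [12] x  {1,2,3}  => 3  2->3 ok
  [13] y  {0}  => 0  3->0 ok
  [14] y  {0}  => 0  0->0 ok
  [15] x  {1,2,3}  => 2  0->2 ok
  [16] x  {1,2,3}  => 1  2->1 ok
  [17] x  {1,2,3}  => 1  1->1 ok
  [18] x  {1,2,3}  => 2  1->2 ok
  [19] x  {1,2,3}  => 3  2->3 ok
  [20] y  {0}  => 0  3->0 ok
  [21] x  {1,2,3}  => 3  0->3 ok
  [22] y  {0}  => 0  3->0 ok
  [23] x  {1,2,3}  => 3  0->3 ok
  [24] y  {0}  => 0  3->0 ok
  [25] y  {0}  => 0  0->0 ok
  [26] x  {1,2,3}  => 2  0->2 ok
  [27] x  {1,2,3}  => 1  2->1 ok
  [28] x  {1,2,3}  => 1  1->1 ok
  [29] x  {1,2,3}  => 2  1->2 ok

0,2,1,2,3,1,1,1,2,3,0,2,3,0,0,2,1,1,2,3,0,3,0,3,0,0,2,1,1,2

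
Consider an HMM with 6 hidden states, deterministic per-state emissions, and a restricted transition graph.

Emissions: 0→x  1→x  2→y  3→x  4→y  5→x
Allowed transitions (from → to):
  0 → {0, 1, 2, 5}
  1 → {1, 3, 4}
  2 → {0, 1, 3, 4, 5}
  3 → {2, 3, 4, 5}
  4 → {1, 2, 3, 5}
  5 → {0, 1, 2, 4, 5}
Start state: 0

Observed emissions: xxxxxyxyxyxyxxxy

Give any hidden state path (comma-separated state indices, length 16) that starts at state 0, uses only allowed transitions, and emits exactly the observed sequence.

0,5,1,1,3,2,3,4,3,4,3,4,1,1,3,4

  t0 'x' -> {0,1,3,5}, take 0 (start)
  t1 'x' -> {0,1,3,5}, take 5 (0->5 ok)
  t2 'x' -> {0,1,3,5}, take 1 (5->1 ok)
  t3 'x' -> {0,1,3,5}, take 1 (1->1 ok)
  t4 'x' -> {0,1,3,5}, take 3 (1->3 ok)
  t5 'y' -> {2,4}, take 2 (3->2 ok)
  t6 'x' -> {0,1,3,5}, take 3 (2->3 ok)
  t7 'y' -> {2,4}, take 4 (3->4 ok)
  t8 'x' -> {0,1,3,5}, take 3 (4->3 ok)
  t9 'y' -> {2,4}, take 4 (3->4 ok)
  t10 'x' -> {0,1,3,5}, take 3 (4->3 ok)
  t11 'y' -> {2,4}, take 4 (3->4 ok)
  t12 'x' -> {0,1,3,5}, take 1 (4->1 ok)
  t13 'x' -> {0,1,3,5}, take 1 (1->1 ok)
  t14 'x' -> {0,1,3,5}, take 3 (1->3 ok)
  t15 'y' -> {2,4}, take 4 (3->4 ok)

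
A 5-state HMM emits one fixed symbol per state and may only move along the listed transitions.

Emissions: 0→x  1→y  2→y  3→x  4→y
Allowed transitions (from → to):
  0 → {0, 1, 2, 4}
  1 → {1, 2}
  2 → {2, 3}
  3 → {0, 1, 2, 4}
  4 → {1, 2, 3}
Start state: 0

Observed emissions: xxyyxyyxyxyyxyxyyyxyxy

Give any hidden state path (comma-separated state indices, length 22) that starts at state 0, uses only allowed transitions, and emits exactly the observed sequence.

0,0,2,2,3,4,2,3,2,3,2,2,3,2,3,2,2,2,3,2,3,4

  pos 0: x in {0,3}, choose 0; start
  pos 1: x in {0,3}, choose 0; 0->0 ok
  pos 2: y in {1,2,4}, choose 2; 0->2 ok
  pos 3: y in {1,2,4}, choose 2; 2->2 ok
  pos 4: x in {0,3}, choose 3; 2->3 ok
  pos 5: y in {1,2,4}, choose 4; 3->4 ok
  pos 6: y in {1,2,4}, choose 2; 4->2 ok
  pos 7: x in {0,3}, choose 3; 2->3 ok
  pos 8: y in {1,2,4}, choose 2; 3->2 ok
  pos 9: x in {0,3}, choose 3; 2->3 ok
  pos 10: y in {1,2,4}, choose 2; 3->2 ok
  pos 11: y in {1,2,4}, choose 2; 2->2 ok
  pos 12: x in {0,3}, choose 3; 2->3 ok
  pos 13: y in {1,2,4}, choose 2; 3->2 ok
  pos 14: x in {0,3}, choose 3; 2->3 ok
  pos 15: y in {1,2,4}, choose 2; 3->2 ok
  pos 16: y in {1,2,4}, choose 2; 2->2 ok
  pos 17: y in {1,2,4}, choose 2; 2->2 ok
  pos 18: x in {0,3}, choose 3; 2->3 ok
  pos 19: y in {1,2,4}, choose 2; 3->2 ok
  pos 20: x in {0,3}, choose 3; 2->3 ok
  pos 21: y in {1,2,4}, choose 4; 3->4 ok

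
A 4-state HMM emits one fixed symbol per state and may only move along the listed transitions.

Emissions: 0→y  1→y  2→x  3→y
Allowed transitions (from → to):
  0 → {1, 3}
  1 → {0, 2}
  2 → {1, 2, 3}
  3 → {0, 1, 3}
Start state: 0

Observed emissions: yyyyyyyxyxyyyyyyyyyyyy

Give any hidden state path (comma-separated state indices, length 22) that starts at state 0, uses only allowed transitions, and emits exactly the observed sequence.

0,3,3,0,3,0,1,2,1,2,1,0,1,0,3,1,0,3,1,0,1,0

  t0 'y' -> {0,1,3}, take 0 (start)
  t1 'y' -> {0,1,3}, take 3 (0->3 ok)
  t2 'y' -> {0,1,3}, take 3 (3->3 ok)
  t3 'y' -> {0,1,3}, take 0 (3->0 ok)
  t4 'y' -> {0,1,3}, take 3 (0->3 ok)
  t5 'y' -> {0,1,3}, take 0 (3->0 ok)
  t6 'y' -> {0,1,3}, take 1 (0->1 ok)
  t7 'x' -> {2}, take 2 (1->2 ok)
  t8 'y' -> {0,1,3}, take 1 (2->1 ok)
  t9 'x' -> {2}, take 2 (1->2 ok)
  t10 'y' -> {0,1,3}, take 1 (2->1 ok)
  t11 'y' -> {0,1,3}, take 0 (1->0 ok)
  t12 'y' -> {0,1,3}, take 1 (0->1 ok)
  t13 'y' -> {0,1,3}, take 0 (1->0 ok)
  t14 'y' -> {0,1,3}, take 3 (0->3 ok)
  t15 'y' -> {0,1,3}, take 1 (3->1 ok)
  t16 'y' -> {0,1,3}, take 0 (1->0 ok)
  t17 'y' -> {0,1,3}, take 3 (0->3 ok)
  t18 'y' -> {0,1,3}, take 1 (3->1 ok)
  t19 'y' -> {0,1,3}, take 0 (1->0 ok)
  t20 'y' -> {0,1,3}, take 1 (0->1 ok)
  t21 'y' -> {0,1,3}, take 0 (1->0 ok)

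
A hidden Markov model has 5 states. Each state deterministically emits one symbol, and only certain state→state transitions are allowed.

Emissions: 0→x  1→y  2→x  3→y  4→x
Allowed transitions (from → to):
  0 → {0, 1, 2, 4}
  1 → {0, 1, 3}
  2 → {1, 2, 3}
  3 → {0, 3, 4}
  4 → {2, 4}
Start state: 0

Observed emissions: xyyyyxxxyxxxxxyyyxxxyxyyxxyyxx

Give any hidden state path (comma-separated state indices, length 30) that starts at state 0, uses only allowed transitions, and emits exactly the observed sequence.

0,1,1,1,1,0,2,2,3,0,4,2,2,2,1,1,1,0,0,2,3,0,1,3,4,2,3,3,0,0

  t0 'x' -> {0,2,4}, take 0 (start)
  t1 'y' -> {1,3}, take 1 (0->1 ok)
  t2 'y' -> {1,3}, take 1 (1->1 ok)
  t3 'y' -> {1,3}, take 1 (1->1 ok)
  t4 'y' -> {1,3}, take 1 (1->1 ok)
  t5 'x' -> {0,2,4}, take 0 (1->0 ok)
  t6 'x' -> {0,2,4}, take 2 (0->2 ok)
  t7 'x' -> {0,2,4}, take 2 (2->2 ok)
  t8 'y' -> {1,3}, take 3 (2->3 ok)
  t9 'x' -> {0,2,4}, take 0 (3->0 ok)
  t10 'x' -> {0,2,4}, take 4 (0->4 ok)
  t11 'x' -> {0,2,4}, take 2 (4->2 ok)
  t12 'x' -> {0,2,4}, take 2 (2->2 ok)
  t13 'x' -> {0,2,4}, take 2 (2->2 ok)
  t14 'y' -> {1,3}, take 1 (2->1 ok)
  t15 'y' -> {1,3}, take 1 (1->1 ok)
  t16 'y' -> {1,3}, take 1 (1->1 ok)
  t17 'x' -> {0,2,4}, take 0 (1->0 ok)
  t18 'x' -> {0,2,4}, take 0 (0->0 ok)
  t19 'x' -> {0,2,4}, take 2 (0->2 ok)
  t20 'y' -> {1,3}, take 3 (2->3 ok)
  t21 'x' -> {0,2,4}, take 0 (3->0 ok)
  t22 'y' -> {1,3}, take 1 (0->1 ok)
  t23 'y' -> {1,3}, take 3 (1->3 ok)
  t24 'x' -> {0,2,4}, take 4 (3->4 ok)
  t25 'x' -> {0,2,4}, take 2 (4->2 ok)
  t26 'y' -> {1,3}, take 3 (2->3 ok)
  t27 'y' -> {1,3}, take 3 (3->3 ok)
  t28 'x' -> {0,2,4}, take 0 (3->0 ok)
  t29 'x' -> {0,2,4}, take 0 (0->0 ok)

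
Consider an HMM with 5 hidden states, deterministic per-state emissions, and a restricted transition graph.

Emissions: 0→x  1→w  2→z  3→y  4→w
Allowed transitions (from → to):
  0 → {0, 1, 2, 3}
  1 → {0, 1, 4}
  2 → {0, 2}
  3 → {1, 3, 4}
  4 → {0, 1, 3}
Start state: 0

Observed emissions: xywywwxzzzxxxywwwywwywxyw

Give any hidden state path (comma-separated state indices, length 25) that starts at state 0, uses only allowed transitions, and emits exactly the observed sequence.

  t0 'x' -> {0}, take 0 (start)
  t1 'y' -> {3}, take 3 (0->3 ok)
  t2 'w' -> {1,4}, take 4 (3->4 ok)
  t3 'y' -> {3}, take 3 (4->3 ok)
  t4 'w' -> {1,4}, take 4 (3->4 ok)
  t5 'w' -> {1,4}, take 1 (4->1 ok)
  t6 'x' -> {0}, take 0 (1->0 ok)
  t7 'z' -> {2}, take 2 (0->2 ok)
  t8 'z' -> {2}, take 2 (2->2 ok)
  t9 'z' -> {2}, take 2 (2->2 ok)
  t10 'x' -> {0}, take 0 (2->0 ok)
  t11 'x' -> {0}, take 0 (0->0 ok)
  t12 'x' -> {0}, take 0 (0->0 ok)
  t13 'y' -> {3}, take 3 (0->3 ok)
  t14 'w' -> {1,4}, take 1 (3->1 ok)
  t15 'w' -> {1,4}, take 1 (1->1 ok)
  t16 'w' -> {1,4}, take 4 (1->4 ok)
  t17 'y' -> {3}, take 3 (4->3 ok)
  t18 'w' -> {1,4}, take 1 (3->1 ok)
  t19 'w' -> {1,4}, take 4 (1->4 ok)
  t20 'y' -> {3}, take 3 (4->3 ok)
  t21 'w' -> {1,4}, take 1 (3->1 ok)
  t22 'x' -> {0}, take 0 (1->0 ok)
  t23 'y' -> {3}, take 3 (0->3 ok)
  t24 'w' -> {1,4}, take 4 (3->4 ok)

0,3,4,3,4,1,0,2,2,2,0,0,0,3,1,1,4,3,1,4,3,1,0,3,4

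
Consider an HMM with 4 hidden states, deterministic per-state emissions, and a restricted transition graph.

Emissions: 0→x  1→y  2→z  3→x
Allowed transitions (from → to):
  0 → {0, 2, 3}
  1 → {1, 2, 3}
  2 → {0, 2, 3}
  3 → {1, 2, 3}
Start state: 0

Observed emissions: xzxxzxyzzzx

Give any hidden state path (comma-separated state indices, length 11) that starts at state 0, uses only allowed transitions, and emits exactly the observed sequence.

0,2,0,3,2,3,1,2,2,2,3

  t0 'x' -> {0,3}, take 0 (start)
  t1 'z' -> {2}, take 2 (0->2 ok)
  t2 'x' -> {0,3}, take 0 (2->0 ok)
  t3 'x' -> {0,3}, take 3 (0->3 ok)
  t4 'z' -> {2}, take 2 (3->2 ok)
  t5 'x' -> {0,3}, take 3 (2->3 ok)
  t6 'y' -> {1}, take 1 (3->1 ok)
  t7 'z' -> {2}, take 2 (1->2 ok)
  t8 'z' -> {2}, take 2 (2->2 ok)
  t9 'z' -> {2}, take 2 (2->2 ok)
  t10 'x' -> {0,3}, take 3 (2->3 ok)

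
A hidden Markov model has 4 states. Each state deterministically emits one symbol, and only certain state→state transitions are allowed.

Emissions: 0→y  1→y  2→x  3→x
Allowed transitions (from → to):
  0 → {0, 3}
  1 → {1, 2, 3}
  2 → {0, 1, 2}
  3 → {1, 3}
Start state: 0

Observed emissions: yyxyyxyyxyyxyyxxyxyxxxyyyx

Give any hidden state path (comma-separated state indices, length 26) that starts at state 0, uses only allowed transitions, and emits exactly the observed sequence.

  t0 'y' -> {0,1}, take 0 (start)
  t1 'y' -> {0,1}, take 0 (0->0 ok)
  t2 'x' -> {2,3}, take 3 (0->3 ok)
  t3 'y' -> {0,1}, take 1 (3->1 ok)
  t4 'y' -> {0,1}, take 1 (1->1 ok)
  t5 'x' -> {2,3}, take 3 (1->3 ok)
  t6 'y' -> {0,1}, take 1 (3->1 ok)
  t7 'y' -> {0,1}, take 1 (1->1 ok)
  t8 'x' -> {2,3}, take 2 (1->2 ok)
  t9 'y' -> {0,1}, take 1 (2->1 ok)
  t10 'y' -> {0,1}, take 1 (1->1 ok)
  t11 'x' -> {2,3}, take 3 (1->3 ok)
  t12 'y' -> {0,1}, take 1 (3->1 ok)
  t13 'y' -> {0,1}, take 1 (1->1 ok)
  t14 'x' -> {2,3}, take 2 (1->2 ok)
  t15 'x' -> {2,3}, take 2 (2->2 ok)
  t16 'y' -> {0,1}, take 1 (2->1 ok)
  t17 'x' -> {2,3}, take 2 (1->2 ok)
  t18 'y' -> {0,1}, take 1 (2->1 ok)
  t19 'x' -> {2,3}, take 3 (1->3 ok)
  t20 'x' -> {2,3}, take 3 (3->3 ok)
  t21 'x' -> {2,3}, take 3 (3->3 ok)
  t22 'y' -> {0,1}, take 1 (3->1 ok)
  t23 'y' -> {0,1}, take 1 (1->1 ok)
  t24 'y' -> {0,1}, take 1 (1->1 ok)
  t25 'x' -> {2,3}, take 3 (1->3 ok)

0,0,3,1,1,3,1,1,2,1,1,3,1,1,2,2,1,2,1,3,3,3,1,1,1,3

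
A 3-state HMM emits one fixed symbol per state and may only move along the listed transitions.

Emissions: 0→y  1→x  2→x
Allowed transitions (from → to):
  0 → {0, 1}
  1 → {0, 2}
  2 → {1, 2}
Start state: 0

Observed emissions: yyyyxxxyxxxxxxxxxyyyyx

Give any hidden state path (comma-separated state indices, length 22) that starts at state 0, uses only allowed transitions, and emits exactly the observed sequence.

  [0] y  {0}  => 0  start
  [1] y  {0}  => 0  0->0 ok
  [2] y  {0}  => 0  0->0 ok
  [3] y  {0}  => 0  0->0 ok
  [4] x  {1,2}  => 1  0->1 ok
  [5] x  {1,2}  => 2  1->2 ok
  [6] x  {1,2}  => 1  2->1 ok
  [7] y  {0}  => 0  1->0 ok
  [8] x  {1,2}  => 1  0->1 ok
  [9] x  {1,2}  => 2  1->2 ok
  [10] x  {1,2}  => 2  2->2 ok
  [11] x  {1,2}  => 2  2->2 ok
  [12] x  {1,2}  => 2  2->2 ok
  [13] x  {1,2}  => 2  2->2 ok
  [14] x  {1,2}  => 2  2->2 ok
  [15] x  {1,2}  => 2  2->2 ok
  [16] x  {1,2}  => 1  2->1 ok
  [17] y  {0}  => 0  1->0 ok
  [18] y  {0}  => 0  0->0 ok
  [19] y  {0}  => 0  0->0 ok
  [20] y  {0}  => 0  0->0 ok
  [21] x  {1,2}  => 1  0->1 ok

0,0,0,0,1,2,1,0,1,2,2,2,2,2,2,2,1,0,0,0,0,1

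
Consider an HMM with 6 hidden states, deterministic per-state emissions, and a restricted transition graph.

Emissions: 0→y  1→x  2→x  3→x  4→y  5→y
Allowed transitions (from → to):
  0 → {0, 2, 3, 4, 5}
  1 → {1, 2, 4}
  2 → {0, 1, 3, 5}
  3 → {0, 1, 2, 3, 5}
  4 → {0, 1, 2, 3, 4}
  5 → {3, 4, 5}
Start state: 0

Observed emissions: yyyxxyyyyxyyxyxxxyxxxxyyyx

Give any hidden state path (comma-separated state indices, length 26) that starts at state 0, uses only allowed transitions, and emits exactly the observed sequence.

  0: obs=y cand={0,4,5} pick 0 [start]
  1: obs=y cand={0,4,5} pick 4 [0->4 ok]
  2: obs=y cand={0,4,5} pick 4 [4->4 ok]
  3: obs=x cand={1,2,3} pick 1 [4->1 ok]
  4: obs=x cand={1,2,3} pick 1 [1->1 ok]
  5: obs=y cand={0,4,5} pick 4 [1->4 ok]
  6: obs=y cand={0,4,5} pick 0 [4->0 ok]
  7: obs=y cand={0,4,5} pick 0 [0->0 ok]
  8: obs=y cand={0,4,5} pick 0 [0->0 ok]
  9: obs=x cand={1,2,3} pick 2 [0->2 ok]
  10: obs=y cand={0,4,5} pick 5 [2->5 ok]
  11: obs=y cand={0,4,5} pick 4 [5->4 ok]
  12: obs=x cand={1,2,3} pick 2 [4->2 ok]
  13: obs=y cand={0,4,5} pick 0 [2->0 ok]
  14: obs=x cand={1,2,3} pick 2 [0->2 ok]
  15: obs=x cand={1,2,3} pick 1 [2->1 ok]
  16: obs=x cand={1,2,3} pick 2 [1->2 ok]
  17: obs=y cand={0,4,5} pick 5 [2->5 ok]
  18: obs=x cand={1,2,3} pick 3 [5->3 ok]
  19: obs=x cand={1,2,3} pick 2 [3->2 ok]
  20: obs=x cand={1,2,3} pick 1 [2->1 ok]
  21: obs=x cand={1,2,3} pick 2 [1->2 ok]
  22: obs=y cand={0,4,5} pick 5 [2->5 ok]
  23: obs=y cand={0,4,5} pick 5 [5->5 ok]
  24: obs=y cand={0,4,5} pick 4 [5->4 ok]
  25: obs=x cand={1,2,3} pick 1 [4->1 ok]

0,4,4,1,1,4,0,0,0,2,5,4,2,0,2,1,2,5,3,2,1,2,5,5,4,1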